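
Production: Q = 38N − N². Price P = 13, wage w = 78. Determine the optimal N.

N* = 16

The marginal product of N is MP_N = 38 − 2N.
A price-taking firm hires until the value of the marginal product equals the wage: P·MP_N = w, so 13·(38 − 2N) = 78.
Then 38 − 2N = 6, giving N = 16.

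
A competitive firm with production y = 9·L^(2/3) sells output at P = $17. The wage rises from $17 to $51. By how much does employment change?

From P·MP_L = w with MP_L = 6·L^(-1/3), the labor demand is L(w) = (102/w)^(3).
At w = 17: L = 216. At w = 51: L = 8.
ΔL = 8 − 216 = -208.

ΔL = -208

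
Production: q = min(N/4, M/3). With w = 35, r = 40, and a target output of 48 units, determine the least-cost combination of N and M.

N* = 192, M* = 144

With a fixed-proportions technology, the cost-minimizing bundle uses no slack in either input: N/4 = M/3 = q.
So N = 4·48 = 192 and M = 3·48 = 144.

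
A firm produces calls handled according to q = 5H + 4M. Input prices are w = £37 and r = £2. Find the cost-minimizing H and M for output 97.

H* = 0, M* = 24.25

The inputs are perfect substitutes, so the firm uses whichever has the lower cost per unit of output.
Cost per unit of output via H is w/5 = 7.4; via M it is r/4 = 0.5. M is cheaper.
Producing q = 97 with M alone: H = 0, M = 24.25.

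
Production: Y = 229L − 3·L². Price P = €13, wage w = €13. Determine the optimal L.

L* = 38

The marginal product of L is MP_L = 229 − 6L.
A price-taking firm hires until the value of the marginal product equals the wage: P·MP_L = w, so 13·(229 − 6L) = 13.
Then 229 − 6L = 1, giving L = 38.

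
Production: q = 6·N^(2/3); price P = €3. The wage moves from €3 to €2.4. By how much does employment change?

ΔN = 61

From P·MP_N = w with MP_N = 4·N^(-1/3), the labor demand is N(w) = (12/w)^(3).
At w = 3: N = 64. At w = 2.4: N = 125.
ΔN = 125 − 64 = 61.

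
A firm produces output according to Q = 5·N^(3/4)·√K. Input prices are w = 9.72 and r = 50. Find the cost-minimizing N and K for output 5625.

Cost minimization requires the marginal rate of technical substitution to equal the input-price ratio: MP_N/MP_K = w/r.
Here MP_N/MP_K = (3/4)·(K/N)/(1/2) = 1.5·(K/N). Setting this equal to 9.72/50 = 0.1944 gives K = 0.1296N.
Substituting into Q = 5625: 5·N^(3/4)·(0.1296N)^(1/2) = 5625.
Solving, N = 625 and K = 81.

N* = 625, K* = 81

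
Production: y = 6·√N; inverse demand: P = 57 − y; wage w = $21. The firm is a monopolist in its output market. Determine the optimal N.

N* = 9

Marginal revenue from the inverse demand is MR = 57 − 2y.
The marginal product is MP_N = 3·N^(-1/2).
A monopolist hires until marginal revenue product equals the wage: MR·MP_N = w.
At N, y = 6·√N. Substituting and solving: (57 − 12·√N)·3·N^(-1/2) = 21 gives N = 9.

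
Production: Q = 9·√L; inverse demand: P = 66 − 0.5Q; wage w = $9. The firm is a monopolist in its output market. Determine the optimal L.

Marginal revenue from the inverse demand is MR = 66 − Q.
The marginal product is MP_L = 4.5·L^(-1/2).
A monopolist hires until marginal revenue product equals the wage: MR·MP_L = w.
At L, Q = 9·√L. Substituting and solving: (66 − 9·√L)·4.5·L^(-1/2) = 9 gives L = 36.

L* = 36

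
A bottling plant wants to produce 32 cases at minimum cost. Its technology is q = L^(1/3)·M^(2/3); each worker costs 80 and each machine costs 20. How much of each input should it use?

Cost minimization requires the marginal rate of technical substitution to equal the input-price ratio: MP_L/MP_M = w/r.
Here MP_L/MP_M = (1/3)·(M/L)/(2/3) = 0.5·(M/L). Setting this equal to 80/20 = 4 gives M = 8L.
Substituting into q = 32: L^(1/3)·(8L)^(2/3) = 32.
Solving, L = 8 and M = 64.

L* = 8, M* = 64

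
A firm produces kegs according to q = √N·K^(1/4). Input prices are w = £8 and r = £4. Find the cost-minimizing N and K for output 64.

Cost minimization requires the marginal rate of technical substitution to equal the input-price ratio: MP_N/MP_K = w/r.
Here MP_N/MP_K = (1/2)·(K/N)/(1/4) = 2·(K/N). Setting this equal to 8/4 = 2 gives K = N.
Substituting into q = 64: N^(1/2)·(N)^(1/4) = 64.
Solving, N = 256 and K = 256.

N* = 256, K* = 256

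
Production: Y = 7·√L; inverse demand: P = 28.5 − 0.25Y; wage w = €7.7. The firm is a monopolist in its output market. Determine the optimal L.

Marginal revenue from the inverse demand is MR = 28.5 − 0.5Y.
The marginal product is MP_L = 3.5·L^(-1/2).
A monopolist hires until marginal revenue product equals the wage: MR·MP_L = w.
At L, Y = 7·√L. Substituting and solving: (28.5 − 3.5·√L)·3.5·L^(-1/2) = 7.7 gives L = 25.

L* = 25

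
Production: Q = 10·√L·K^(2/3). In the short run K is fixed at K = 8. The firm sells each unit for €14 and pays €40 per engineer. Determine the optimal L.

With K = 8, MP_L = (1/2)·10·L^(-1/2)·8^(2/3) = 20·L^(-1/2).
Profit maximization for a price taker requires P·MP_L = w: 14·20·L^(-1/2) = 40.
So L^(-1/2) = 1/7, which gives L = 49.

L* = 49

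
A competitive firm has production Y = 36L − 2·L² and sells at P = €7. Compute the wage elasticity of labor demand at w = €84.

From P·MP_L = w with MP_L = 36 − 4L, labor demand is L(w) = (36 − w/7)/4.
dL/dw = −1/(28) = -1/28.
At w = 84, L = 6, so ε = (dL/dw)·(w/L) = (-1/28)·(84/6) = -0.5.

ε = -0.5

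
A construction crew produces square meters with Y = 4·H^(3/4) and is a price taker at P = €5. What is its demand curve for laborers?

H(w) = 50625/w^(4)

MP_H = (3/4)·4·H^(-1/4) = 3·H^(-1/4).
Setting P·MP_H = w: 15·H^(-1/4) = w.
Solving for H: H^(-1/4) = w/15, so H = (15/w)^(4).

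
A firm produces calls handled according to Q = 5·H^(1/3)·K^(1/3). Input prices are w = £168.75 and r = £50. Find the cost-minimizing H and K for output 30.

Cost minimization requires the marginal rate of technical substitution to equal the input-price ratio: MP_H/MP_K = w/r.
Here MP_H/MP_K = (1/3)·(K/H)/(1/3) = (K/H). Setting this equal to 168.75/50 = 3.375 gives K = 3.375H.
Substituting into Q = 30: 5·H^(1/3)·(3.375H)^(1/3) = 30.
Solving, H = 8 and K = 27.

H* = 8, K* = 27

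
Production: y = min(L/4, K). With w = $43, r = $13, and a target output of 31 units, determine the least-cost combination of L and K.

L* = 124, K* = 31

With a fixed-proportions technology, the cost-minimizing bundle uses no slack in either input: L/4 = K = y.
So L = 4·31 = 124 and K = 31.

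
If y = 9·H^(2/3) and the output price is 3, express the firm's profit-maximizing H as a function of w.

MP_H = (2/3)·9·H^(-1/3) = 6·H^(-1/3).
Setting P·MP_H = w: 18·H^(-1/3) = w.
Solving for H: H^(-1/3) = w/18, so H = (18/w)^(3).

H(w) = 5832/w³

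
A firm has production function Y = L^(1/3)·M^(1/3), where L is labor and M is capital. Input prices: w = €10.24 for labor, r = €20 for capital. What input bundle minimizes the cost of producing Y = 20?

L* = 125, M* = 64

Cost minimization requires the marginal rate of technical substitution to equal the input-price ratio: MP_L/MP_M = w/r.
Here MP_L/MP_M = (1/3)·(M/L)/(1/3) = (M/L). Setting this equal to 10.24/20 = 0.512 gives M = 0.512L.
Substituting into Y = 20: L^(1/3)·(0.512L)^(1/3) = 20.
Solving, L = 125 and M = 64.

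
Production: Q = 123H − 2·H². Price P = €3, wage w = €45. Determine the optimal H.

The marginal product of H is MP_H = 123 − 4H.
A price-taking firm hires until the value of the marginal product equals the wage: P·MP_H = w, so 3·(123 − 4H) = 45.
Then 123 − 4H = 15, giving H = 27.

H* = 27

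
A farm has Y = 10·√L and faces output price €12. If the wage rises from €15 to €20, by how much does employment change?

From P·MP_L = w with MP_L = 5·L^(-1/2), the labor demand is L(w) = (60/w)^(2).
At w = 15: L = 16. At w = 20: L = 9.
ΔL = 9 − 16 = -7.

ΔL = -7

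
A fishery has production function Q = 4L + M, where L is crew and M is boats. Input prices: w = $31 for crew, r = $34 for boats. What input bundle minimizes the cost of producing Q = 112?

The inputs are perfect substitutes, so the firm uses whichever has the lower cost per unit of output.
Cost per unit of output via L is 7.75; via M it is 34. L is cheaper.
Producing Q = 112 with L alone: L = 28, M = 0.

L* = 28, M* = 0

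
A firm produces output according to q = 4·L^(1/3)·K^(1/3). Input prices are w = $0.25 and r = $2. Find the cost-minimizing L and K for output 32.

Cost minimization requires the marginal rate of technical substitution to equal the input-price ratio: MP_L/MP_K = w/r.
Here MP_L/MP_K = (1/3)·(K/L)/(1/3) = (K/L). Setting this equal to 0.25/2 = 0.125 gives K = 0.125L.
Substituting into q = 32: 4·L^(1/3)·(0.125L)^(1/3) = 32.
Solving, L = 64 and K = 8.

L* = 64, K* = 8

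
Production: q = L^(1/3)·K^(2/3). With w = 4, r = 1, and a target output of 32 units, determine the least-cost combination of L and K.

Cost minimization requires the marginal rate of technical substitution to equal the input-price ratio: MP_L/MP_K = w/r.
Here MP_L/MP_K = (1/3)·(K/L)/(2/3) = 0.5·(K/L). Setting this equal to 4/1 = 4 gives K = 8L.
Substituting into q = 32: L^(1/3)·(8L)^(2/3) = 32.
Solving, L = 8 and K = 64.

L* = 8, K* = 64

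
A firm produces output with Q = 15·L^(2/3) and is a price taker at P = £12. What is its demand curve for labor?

MP_L = (2/3)·15·L^(-1/3) = 10·L^(-1/3).
Setting P·MP_L = w: 120·L^(-1/3) = w.
Solving for L: L^(-1/3) = w/120, so L = (120/w)^(3).

L(w) = 1728000/w³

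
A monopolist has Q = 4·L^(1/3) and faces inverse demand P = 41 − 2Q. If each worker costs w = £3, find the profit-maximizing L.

L* = 8

Marginal revenue from the inverse demand is MR = 41 − 4Q.
The marginal product is MP_L = (4/3)·L^(-2/3).
A monopolist hires until marginal revenue product equals the wage: MR·MP_L = w.
At L, Q = 4·L^(1/3). Substituting and solving: (41 − 16·L^(1/3))·(4/3)·L^(-2/3) = 3 gives L = 8.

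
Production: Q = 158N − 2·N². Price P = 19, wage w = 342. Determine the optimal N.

The marginal product of N is MP_N = 158 − 4N.
A price-taking firm hires until the value of the marginal product equals the wage: P·MP_N = w, so 19·(158 − 4N) = 342.
Then 158 − 4N = 18, giving N = 35.

N* = 35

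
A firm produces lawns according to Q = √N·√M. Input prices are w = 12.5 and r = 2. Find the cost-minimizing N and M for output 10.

N* = 4, M* = 25

Cost minimization requires the marginal rate of technical substitution to equal the input-price ratio: MP_N/MP_M = w/r.
Here MP_N/MP_M = (1/2)·(M/N)/(1/2) = (M/N). Setting this equal to 12.5/2 = 6.25 gives M = 6.25N.
Substituting into Q = 10: N^(1/2)·(6.25N)^(1/2) = 10.
Solving, N = 4 and M = 25.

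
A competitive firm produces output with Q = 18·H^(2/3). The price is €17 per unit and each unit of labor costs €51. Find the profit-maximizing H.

H* = 64

MP_H = (2/3)·18·H^(-1/3) = 12·H^(-1/3).
Profit maximization for a price taker requires P·MP_H = w: 17·12·H^(-1/3) = 51.
So H^(-1/3) = 0.25, which gives H = 64.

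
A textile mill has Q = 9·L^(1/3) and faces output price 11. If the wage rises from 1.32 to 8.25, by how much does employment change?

From P·MP_L = w with MP_L = 3·L^(-2/3), the labor demand is L(w) = (33/w)^(3/2).
At w = 1.32: L = 125. At w = 8.25: L = 8.
ΔL = 8 − 125 = -117.

ΔL = -117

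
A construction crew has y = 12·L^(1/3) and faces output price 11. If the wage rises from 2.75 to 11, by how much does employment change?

ΔL = -56

From P·MP_L = w with MP_L = 4·L^(-2/3), the labor demand is L(w) = (44/w)^(3/2).
At w = 2.75: L = 64. At w = 11: L = 8.
ΔL = 8 − 64 = -56.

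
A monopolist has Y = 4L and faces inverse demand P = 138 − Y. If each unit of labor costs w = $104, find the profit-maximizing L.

L* = 14

Marginal revenue from the inverse demand is MR = 138 − 2Y.
The marginal product is MP_L = 4.
A monopolist hires until marginal revenue product equals the wage: MR·MP_L = w.
(138 − 8L)·4 = 104, so L = 14.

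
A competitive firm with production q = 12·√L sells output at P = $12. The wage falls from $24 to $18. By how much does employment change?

ΔL = 7

From P·MP_L = w with MP_L = 6·L^(-1/2), the labor demand is L(w) = (72/w)^(2).
At w = 24: L = 9. At w = 18: L = 16.
ΔL = 16 − 9 = 7.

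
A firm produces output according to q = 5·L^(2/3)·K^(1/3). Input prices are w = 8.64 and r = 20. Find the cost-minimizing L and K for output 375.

L* = 125, K* = 27

Cost minimization requires the marginal rate of technical substitution to equal the input-price ratio: MP_L/MP_K = w/r.
Here MP_L/MP_K = (2/3)·(K/L)/(1/3) = 2·(K/L). Setting this equal to 8.64/20 = 0.432 gives K = 0.216L.
Substituting into q = 375: 5·L^(2/3)·(0.216L)^(1/3) = 375.
Solving, L = 125 and K = 27.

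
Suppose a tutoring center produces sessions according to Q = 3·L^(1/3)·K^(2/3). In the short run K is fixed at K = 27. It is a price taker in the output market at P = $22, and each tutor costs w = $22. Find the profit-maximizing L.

With K = 27, MP_L = (1/3)·3·L^(-2/3)·27^(2/3) = 9·L^(-2/3).
Profit maximization for a price taker requires P·MP_L = w: 22·9·L^(-2/3) = 22.
So L^(-2/3) = 1/9, which gives L = 27.

L* = 27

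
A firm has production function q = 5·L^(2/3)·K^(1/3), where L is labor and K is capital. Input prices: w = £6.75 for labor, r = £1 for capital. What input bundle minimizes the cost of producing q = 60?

Cost minimization requires the marginal rate of technical substitution to equal the input-price ratio: MP_L/MP_K = w/r.
Here MP_L/MP_K = (2/3)·(K/L)/(1/3) = 2·(K/L). Setting this equal to 6.75/1 = 6.75 gives K = 3.375L.
Substituting into q = 60: 5·L^(2/3)·(3.375L)^(1/3) = 60.
Solving, L = 8 and K = 27.

L* = 8, K* = 27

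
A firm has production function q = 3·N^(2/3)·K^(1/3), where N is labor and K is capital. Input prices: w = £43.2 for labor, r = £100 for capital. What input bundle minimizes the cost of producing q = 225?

Cost minimization requires the marginal rate of technical substitution to equal the input-price ratio: MP_N/MP_K = w/r.
Here MP_N/MP_K = (2/3)·(K/N)/(1/3) = 2·(K/N). Setting this equal to 43.2/100 = 0.432 gives K = 0.216N.
Substituting into q = 225: 3·N^(2/3)·(0.216N)^(1/3) = 225.
Solving, N = 125 and K = 27.

N* = 125, K* = 27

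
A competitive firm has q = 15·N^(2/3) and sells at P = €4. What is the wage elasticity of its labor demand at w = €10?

MP_N = (2/3)·15·N^(-1/3), so P·MP_N = w gives 40·N^(-1/3) = w.
Solving, N(w) = (40/w)^(3). This is a constant-elasticity form: N ∝ w^(−3), so ε = −3.

ε = -3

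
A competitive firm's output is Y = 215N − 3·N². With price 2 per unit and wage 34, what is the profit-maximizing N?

N* = 33

The marginal product of N is MP_N = 215 − 6N.
A price-taking firm hires until the value of the marginal product equals the wage: P·MP_N = w, so 2·(215 − 6N) = 34.
Then 215 − 6N = 17, giving N = 33.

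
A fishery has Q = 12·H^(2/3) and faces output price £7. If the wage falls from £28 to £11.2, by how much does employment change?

ΔH = 117

From P·MP_H = w with MP_H = 8·H^(-1/3), the labor demand is H(w) = (56/w)^(3).
At w = 28: H = 8. At w = 11.2: H = 125.
ΔH = 125 − 8 = 117.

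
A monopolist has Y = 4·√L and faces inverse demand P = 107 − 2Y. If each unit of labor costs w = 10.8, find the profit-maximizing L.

L* = 25

Marginal revenue from the inverse demand is MR = 107 − 4Y.
The marginal product is MP_L = 2·L^(-1/2).
A monopolist hires until marginal revenue product equals the wage: MR·MP_L = w.
At L, Y = 4·√L. Substituting and solving: (107 − 16·√L)·2·L^(-1/2) = 10.8 gives L = 25.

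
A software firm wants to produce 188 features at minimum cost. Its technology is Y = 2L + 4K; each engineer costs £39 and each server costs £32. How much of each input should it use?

L* = 0, K* = 47

The inputs are perfect substitutes, so the firm uses whichever has the lower cost per unit of output.
Cost per unit of output via L is w/2 = 19.5; via K it is r/4 = 8. K is cheaper.
Producing Y = 188 with K alone: L = 0, K = 47.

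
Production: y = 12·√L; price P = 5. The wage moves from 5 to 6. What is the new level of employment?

From P·MP_L = w with MP_L = 6·L^(-1/2), the labor demand is L(w) = (30/w)^(2).
At w = 5: L = 36. At w = 6: L = 25.

L* = 25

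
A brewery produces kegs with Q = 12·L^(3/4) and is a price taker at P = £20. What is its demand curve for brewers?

L(w) = (180/w)^(4)

MP_L = (3/4)·12·L^(-1/4) = 9·L^(-1/4).
Setting P·MP_L = w: 180·L^(-1/4) = w.
Solving for L: L^(-1/4) = w/180, so L = (180/w)^(4).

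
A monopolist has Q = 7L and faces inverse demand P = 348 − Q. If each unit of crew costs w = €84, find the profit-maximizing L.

Marginal revenue from the inverse demand is MR = 348 − 2Q.
The marginal product is MP_L = 7.
A monopolist hires until marginal revenue product equals the wage: MR·MP_L = w.
(348 − 14L)·7 = 84, so L = 24.

L* = 24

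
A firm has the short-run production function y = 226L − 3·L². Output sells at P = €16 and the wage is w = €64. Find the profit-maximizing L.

The marginal product of L is MP_L = 226 − 6L.
A price-taking firm hires until the value of the marginal product equals the wage: P·MP_L = w, so 16·(226 − 6L) = 64.
Then 226 − 6L = 4, giving L = 37.

L* = 37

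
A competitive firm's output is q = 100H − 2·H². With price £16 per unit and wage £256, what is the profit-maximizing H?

H* = 21

The marginal product of H is MP_H = 100 − 4H.
A price-taking firm hires until the value of the marginal product equals the wage: P·MP_H = w, so 16·(100 − 4H) = 256.
Then 100 − 4H = 16, giving H = 21.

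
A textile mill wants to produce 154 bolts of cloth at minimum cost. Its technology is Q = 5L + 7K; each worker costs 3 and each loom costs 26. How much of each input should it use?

L* = 30.8, K* = 0

The inputs are perfect substitutes, so the firm uses whichever has the lower cost per unit of output.
Cost per unit of output via L is w/5 = 0.6; via K it is r/7 = 26/7. L is cheaper.
Producing Q = 154 with L alone: L = 30.8, K = 0.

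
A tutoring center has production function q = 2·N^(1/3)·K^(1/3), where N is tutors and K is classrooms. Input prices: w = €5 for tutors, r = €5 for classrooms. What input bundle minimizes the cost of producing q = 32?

N* = 64, K* = 64

Cost minimization requires the marginal rate of technical substitution to equal the input-price ratio: MP_N/MP_K = w/r.
Here MP_N/MP_K = (1/3)·(K/N)/(1/3) = (K/N). Setting this equal to 5/5 = 1 gives K = N.
Substituting into q = 32: 2·N^(1/3)·(N)^(1/3) = 32.
Solving, N = 64 and K = 64.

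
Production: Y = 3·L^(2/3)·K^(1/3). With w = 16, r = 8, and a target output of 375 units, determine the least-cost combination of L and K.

Cost minimization requires the marginal rate of technical substitution to equal the input-price ratio: MP_L/MP_K = w/r.
Here MP_L/MP_K = (2/3)·(K/L)/(1/3) = 2·(K/L). Setting this equal to 16/8 = 2 gives K = L.
Substituting into Y = 375: 3·L^(2/3)·(L)^(1/3) = 375.
Solving, L = 125 and K = 125.

L* = 125, K* = 125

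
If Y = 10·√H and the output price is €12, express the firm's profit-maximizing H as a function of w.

MP_H = (1/2)·10·H^(-1/2) = 5·H^(-1/2).
Setting P·MP_H = w: 60·H^(-1/2) = w.
Solving for H: H^(-1/2) = w/60, so H = (60/w)^(2).

H(w) = 3600/w²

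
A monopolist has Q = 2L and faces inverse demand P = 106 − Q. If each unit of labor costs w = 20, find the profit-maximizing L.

Marginal revenue from the inverse demand is MR = 106 − 2Q.
The marginal product is MP_L = 2.
A monopolist hires until marginal revenue product equals the wage: MR·MP_L = w.
(106 − 4L)·2 = 20, so L = 24.

L* = 24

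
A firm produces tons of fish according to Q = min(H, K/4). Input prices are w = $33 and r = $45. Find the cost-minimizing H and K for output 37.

With a fixed-proportions technology, the cost-minimizing bundle uses no slack in either input: H = K/4 = Q.
So H = 37 and K = 4·37 = 148.

H* = 37, K* = 148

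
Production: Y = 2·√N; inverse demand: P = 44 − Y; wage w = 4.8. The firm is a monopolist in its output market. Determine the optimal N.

N* = 25

Marginal revenue from the inverse demand is MR = 44 − 2Y.
The marginal product is MP_N = N^(-1/2).
A monopolist hires until marginal revenue product equals the wage: MR·MP_N = w.
At N, Y = 2·√N. Substituting and solving: (44 − 4·√N)·N^(-1/2) = 4.8 gives N = 25.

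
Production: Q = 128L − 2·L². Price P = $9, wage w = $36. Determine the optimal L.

The marginal product of L is MP_L = 128 − 4L.
A price-taking firm hires until the value of the marginal product equals the wage: P·MP_L = w, so 9·(128 − 4L) = 36.
Then 128 − 4L = 4, giving L = 31.

L* = 31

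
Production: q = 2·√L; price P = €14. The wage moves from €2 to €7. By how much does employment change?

ΔL = -45

From P·MP_L = w with MP_L = L^(-1/2), the labor demand is L(w) = (14/w)^(2).
At w = 2: L = 49. At w = 7: L = 4.
ΔL = 4 − 49 = -45.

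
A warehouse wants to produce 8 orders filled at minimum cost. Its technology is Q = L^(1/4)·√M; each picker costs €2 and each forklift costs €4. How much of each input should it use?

L* = 16, M* = 16

Cost minimization requires the marginal rate of technical substitution to equal the input-price ratio: MP_L/MP_M = w/r.
Here MP_L/MP_M = (1/4)·(M/L)/(1/2) = 0.5·(M/L). Setting this equal to 2/4 = 0.5 gives M = L.
Substituting into Q = 8: L^(1/4)·(L)^(1/2) = 8.
Solving, L = 16 and M = 16.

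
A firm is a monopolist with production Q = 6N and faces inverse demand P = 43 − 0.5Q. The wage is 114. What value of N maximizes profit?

N* = 4

Marginal revenue from the inverse demand is MR = 43 − Q.
The marginal product is MP_N = 6.
A monopolist hires until marginal revenue product equals the wage: MR·MP_N = w.
(43 − 6N)·6 = 114, so N = 4.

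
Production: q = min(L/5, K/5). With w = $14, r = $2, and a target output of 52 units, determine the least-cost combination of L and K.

With a fixed-proportions technology, the cost-minimizing bundle uses no slack in either input: L/5 = K/5 = q.
So L = 5·52 = 260 and K = 5·52 = 260.

L* = 260, K* = 260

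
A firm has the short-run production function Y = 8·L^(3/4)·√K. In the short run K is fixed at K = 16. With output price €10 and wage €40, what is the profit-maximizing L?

L* = 1296

With K = 16, MP_L = (3/4)·8·L^(-1/4)·16^(1/2) = 24·L^(-1/4).
Profit maximization for a price taker requires P·MP_L = w: 10·24·L^(-1/4) = 40.
So L^(-1/4) = 1/6, which gives L = 1296.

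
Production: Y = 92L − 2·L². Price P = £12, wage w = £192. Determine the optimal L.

The marginal product of L is MP_L = 92 − 4L.
A price-taking firm hires until the value of the marginal product equals the wage: P·MP_L = w, so 12·(92 − 4L) = 192.
Then 92 − 4L = 16, giving L = 19.

L* = 19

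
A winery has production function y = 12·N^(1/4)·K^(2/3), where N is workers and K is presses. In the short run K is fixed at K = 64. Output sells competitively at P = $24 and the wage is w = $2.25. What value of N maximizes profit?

With K = 64, MP_N = (1/4)·12·N^(-3/4)·64^(2/3) = 48·N^(-3/4).
Profit maximization for a price taker requires P·MP_N = w: 24·48·N^(-3/4) = 2.25.
So N^(-3/4) = 0.001953125, which gives N = 4096.

N* = 4096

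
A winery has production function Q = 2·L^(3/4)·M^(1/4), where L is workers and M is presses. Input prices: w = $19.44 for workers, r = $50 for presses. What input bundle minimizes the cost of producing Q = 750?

Cost minimization requires the marginal rate of technical substitution to equal the input-price ratio: MP_L/MP_M = w/r.
Here MP_L/MP_M = (3/4)·(M/L)/(1/4) = 3·(M/L). Setting this equal to 19.44/50 = 0.3888 gives M = 0.1296L.
Substituting into Q = 750: 2·L^(3/4)·(0.1296L)^(1/4) = 750.
Solving, L = 625 and M = 81.

L* = 625, M* = 81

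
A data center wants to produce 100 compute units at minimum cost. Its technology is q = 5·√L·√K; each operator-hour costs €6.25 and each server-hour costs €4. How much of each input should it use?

Cost minimization requires the marginal rate of technical substitution to equal the input-price ratio: MP_L/MP_K = w/r.
Here MP_L/MP_K = (1/2)·(K/L)/(1/2) = (K/L). Setting this equal to 6.25/4 = 1.5625 gives K = 1.5625L.
Substituting into q = 100: 5·L^(1/2)·(1.5625L)^(1/2) = 100.
Solving, L = 16 and K = 25.

L* = 16, K* = 25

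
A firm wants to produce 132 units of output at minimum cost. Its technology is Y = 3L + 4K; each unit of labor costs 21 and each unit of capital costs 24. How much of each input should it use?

L* = 0, K* = 33

The inputs are perfect substitutes, so the firm uses whichever has the lower cost per unit of output.
Cost per unit of output via L is w/3 = 7; via K it is r/4 = 6. K is cheaper.
Producing Y = 132 with K alone: L = 0, K = 33.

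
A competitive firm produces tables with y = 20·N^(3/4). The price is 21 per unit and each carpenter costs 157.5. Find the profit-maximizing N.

MP_N = (3/4)·20·N^(-1/4) = 15·N^(-1/4).
Profit maximization for a price taker requires P·MP_N = w: 21·15·N^(-1/4) = 157.5.
So N^(-1/4) = 0.5, which gives N = 16.

N* = 16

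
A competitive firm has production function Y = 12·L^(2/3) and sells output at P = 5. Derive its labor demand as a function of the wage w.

L(w) = 64000/w³

MP_L = (2/3)·12·L^(-1/3) = 8·L^(-1/3).
Setting P·MP_L = w: 40·L^(-1/3) = w.
Solving for L: L^(-1/3) = w/40, so L = (40/w)^(3).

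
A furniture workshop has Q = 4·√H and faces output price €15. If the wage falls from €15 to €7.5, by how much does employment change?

From P·MP_H = w with MP_H = 2·H^(-1/2), the labor demand is H(w) = (30/w)^(2).
At w = 15: H = 4. At w = 7.5: H = 16.
ΔH = 16 − 4 = 12.

ΔH = 12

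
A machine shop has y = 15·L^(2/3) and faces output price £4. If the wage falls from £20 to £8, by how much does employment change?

ΔL = 117

From P·MP_L = w with MP_L = 10·L^(-1/3), the labor demand is L(w) = (40/w)^(3).
At w = 20: L = 8. At w = 8: L = 125.
ΔL = 125 − 8 = 117.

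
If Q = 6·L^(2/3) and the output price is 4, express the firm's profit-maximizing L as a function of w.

L(w) = 4096/w³

MP_L = (2/3)·6·L^(-1/3) = 4·L^(-1/3).
Setting P·MP_L = w: 16·L^(-1/3) = w.
Solving for L: L^(-1/3) = w/16, so L = (16/w)^(3).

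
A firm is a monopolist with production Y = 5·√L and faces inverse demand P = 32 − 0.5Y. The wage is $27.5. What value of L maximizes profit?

L* = 4

Marginal revenue from the inverse demand is MR = 32 − Y.
The marginal product is MP_L = 2.5·L^(-1/2).
A monopolist hires until marginal revenue product equals the wage: MR·MP_L = w.
At L, Y = 5·√L. Substituting and solving: (32 − 5·√L)·2.5·L^(-1/2) = 27.5 gives L = 4.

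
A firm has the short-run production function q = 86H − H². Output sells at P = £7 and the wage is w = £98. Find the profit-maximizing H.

H* = 36

The marginal product of H is MP_H = 86 − 2H.
A price-taking firm hires until the value of the marginal product equals the wage: P·MP_H = w, so 7·(86 − 2H) = 98.
Then 86 − 2H = 14, giving H = 36.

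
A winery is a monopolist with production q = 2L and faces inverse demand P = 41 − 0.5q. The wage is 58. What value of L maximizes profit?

Marginal revenue from the inverse demand is MR = 41 − q.
The marginal product is MP_L = 2.
A monopolist hires until marginal revenue product equals the wage: MR·MP_L = w.
(41 − 2L)·2 = 58, so L = 6.

L* = 6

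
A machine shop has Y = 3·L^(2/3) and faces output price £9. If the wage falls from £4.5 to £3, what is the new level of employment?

From P·MP_L = w with MP_L = 2·L^(-1/3), the labor demand is L(w) = (18/w)^(3).
At w = 4.5: L = 64. At w = 3: L = 216.

L* = 216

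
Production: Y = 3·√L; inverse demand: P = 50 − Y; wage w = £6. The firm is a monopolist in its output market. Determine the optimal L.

Marginal revenue from the inverse demand is MR = 50 − 2Y.
The marginal product is MP_L = 1.5·L^(-1/2).
A monopolist hires until marginal revenue product equals the wage: MR·MP_L = w.
At L, Y = 3·√L. Substituting and solving: (50 − 6·√L)·1.5·L^(-1/2) = 6 gives L = 25.

L* = 25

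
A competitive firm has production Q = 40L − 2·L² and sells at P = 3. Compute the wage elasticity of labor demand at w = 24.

From P·MP_L = w with MP_L = 40 − 4L, labor demand is L(w) = (40 − w/3)/4.
dL/dw = −1/(12) = -1/12.
At w = 24, L = 8, so ε = (dL/dw)·(w/L) = (-1/12)·(24/8) = -0.25.

ε = -0.25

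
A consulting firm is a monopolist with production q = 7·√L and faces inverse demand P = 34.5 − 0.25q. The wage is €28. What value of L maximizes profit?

Marginal revenue from the inverse demand is MR = 34.5 − 0.5q.
The marginal product is MP_L = 3.5·L^(-1/2).
A monopolist hires until marginal revenue product equals the wage: MR·MP_L = w.
At L, q = 7·√L. Substituting and solving: (34.5 − 3.5·√L)·3.5·L^(-1/2) = 28 gives L = 9.

L* = 9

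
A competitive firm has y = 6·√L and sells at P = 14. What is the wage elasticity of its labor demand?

MP_L = (1/2)·6·L^(-1/2), so P·MP_L = w gives 42·L^(-1/2) = w.
Solving, L(w) = (42/w)^(2). This is a constant-elasticity form: L ∝ w^(−2), so ε = −2.

ε = -2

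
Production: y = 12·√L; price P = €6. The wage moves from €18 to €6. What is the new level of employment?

From P·MP_L = w with MP_L = 6·L^(-1/2), the labor demand is L(w) = (36/w)^(2).
At w = 18: L = 4. At w = 6: L = 36.

L* = 36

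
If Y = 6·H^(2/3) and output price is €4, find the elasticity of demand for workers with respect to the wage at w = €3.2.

MP_H = (2/3)·6·H^(-1/3), so P·MP_H = w gives 16·H^(-1/3) = w.
Solving, H(w) = (16/w)^(3). This is a constant-elasticity form: H ∝ w^(−3), so ε = −3.

ε = -3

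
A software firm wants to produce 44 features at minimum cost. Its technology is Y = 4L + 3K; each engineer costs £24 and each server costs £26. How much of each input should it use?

L* = 11, K* = 0

The inputs are perfect substitutes, so the firm uses whichever has the lower cost per unit of output.
Cost per unit of output via L is w/4 = 6; via K it is r/3 = 26/3. L is cheaper.
Producing Y = 44 with L alone: L = 11, K = 0.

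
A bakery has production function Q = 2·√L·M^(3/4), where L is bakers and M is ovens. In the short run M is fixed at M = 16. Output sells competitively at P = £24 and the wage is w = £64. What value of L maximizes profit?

L* = 9

With M = 16, MP_L = (1/2)·2·L^(-1/2)·16^(3/4) = 8·L^(-1/2).
Profit maximization for a price taker requires P·MP_L = w: 24·8·L^(-1/2) = 64.
So L^(-1/2) = 1/3, which gives L = 9.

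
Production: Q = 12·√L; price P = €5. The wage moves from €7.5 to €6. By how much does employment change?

From P·MP_L = w with MP_L = 6·L^(-1/2), the labor demand is L(w) = (30/w)^(2).
At w = 7.5: L = 16. At w = 6: L = 25.
ΔL = 25 − 16 = 9.

ΔL = 9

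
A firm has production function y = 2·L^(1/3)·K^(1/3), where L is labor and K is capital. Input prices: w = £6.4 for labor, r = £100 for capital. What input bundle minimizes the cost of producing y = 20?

L* = 125, K* = 8

Cost minimization requires the marginal rate of technical substitution to equal the input-price ratio: MP_L/MP_K = w/r.
Here MP_L/MP_K = (1/3)·(K/L)/(1/3) = (K/L). Setting this equal to 6.4/100 = 0.064 gives K = 0.064L.
Substituting into y = 20: 2·L^(1/3)·(0.064L)^(1/3) = 20.
Solving, L = 125 and K = 8.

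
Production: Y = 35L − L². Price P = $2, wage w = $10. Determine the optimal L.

L* = 15

The marginal product of L is MP_L = 35 − 2L.
A price-taking firm hires until the value of the marginal product equals the wage: P·MP_L = w, so 2·(35 − 2L) = 10.
Then 35 − 2L = 5, giving L = 15.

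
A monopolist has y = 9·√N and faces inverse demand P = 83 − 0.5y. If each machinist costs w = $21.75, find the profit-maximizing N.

Marginal revenue from the inverse demand is MR = 83 − y.
The marginal product is MP_N = 4.5·N^(-1/2).
A monopolist hires until marginal revenue product equals the wage: MR·MP_N = w.
At N, y = 9·√N. Substituting and solving: (83 − 9·√N)·4.5·N^(-1/2) = 21.75 gives N = 36.

N* = 36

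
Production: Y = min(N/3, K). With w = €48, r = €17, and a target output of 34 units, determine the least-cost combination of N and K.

With a fixed-proportions technology, the cost-minimizing bundle uses no slack in either input: N/3 = K = Y.
So N = 3·34 = 102 and K = 34.

N* = 102, K* = 34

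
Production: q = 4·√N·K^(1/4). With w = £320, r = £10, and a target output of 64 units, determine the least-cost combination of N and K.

Cost minimization requires the marginal rate of technical substitution to equal the input-price ratio: MP_N/MP_K = w/r.
Here MP_N/MP_K = (1/2)·(K/N)/(1/4) = 2·(K/N). Setting this equal to 320/10 = 32 gives K = 16N.
Substituting into q = 64: 4·N^(1/2)·(16N)^(1/4) = 64.
Solving, N = 16 and K = 256.

N* = 16, K* = 256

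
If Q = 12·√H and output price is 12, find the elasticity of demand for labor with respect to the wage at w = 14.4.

ε = -2

MP_H = (1/2)·12·H^(-1/2), so P·MP_H = w gives 72·H^(-1/2) = w.
Solving, H(w) = (72/w)^(2). This is a constant-elasticity form: H ∝ w^(−2), so ε = −2.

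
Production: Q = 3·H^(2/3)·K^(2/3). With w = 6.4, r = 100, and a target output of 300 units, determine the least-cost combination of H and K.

Cost minimization requires the marginal rate of technical substitution to equal the input-price ratio: MP_H/MP_K = w/r.
Here MP_H/MP_K = (2/3)·(K/H)/(2/3) = (K/H). Setting this equal to 6.4/100 = 0.064 gives K = 0.064H.
Substituting into Q = 300: 3·H^(2/3)·(0.064H)^(2/3) = 300.
Solving, H = 125 and K = 8.

H* = 125, K* = 8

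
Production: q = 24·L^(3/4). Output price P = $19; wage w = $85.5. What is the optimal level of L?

L* = 256

MP_L = (3/4)·24·L^(-1/4) = 18·L^(-1/4).
Profit maximization for a price taker requires P·MP_L = w: 19·18·L^(-1/4) = 85.5.
So L^(-1/4) = 0.25, which gives L = 256.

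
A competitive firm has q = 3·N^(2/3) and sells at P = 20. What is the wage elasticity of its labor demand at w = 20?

ε = -3

MP_N = (2/3)·3·N^(-1/3), so P·MP_N = w gives 40·N^(-1/3) = w.
Solving, N(w) = (40/w)^(3). This is a constant-elasticity form: N ∝ w^(−3), so ε = −3.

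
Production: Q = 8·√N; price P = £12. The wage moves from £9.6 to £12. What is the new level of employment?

From P·MP_N = w with MP_N = 4·N^(-1/2), the labor demand is N(w) = (48/w)^(2).
At w = 9.6: N = 25. At w = 12: N = 16.

N* = 16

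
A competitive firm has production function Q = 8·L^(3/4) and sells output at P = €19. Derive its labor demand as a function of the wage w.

MP_L = (3/4)·8·L^(-1/4) = 6·L^(-1/4).
Setting P·MP_L = w: 114·L^(-1/4) = w.
Solving for L: L^(-1/4) = w/114, so L = (114/w)^(4).

L(w) = (114/w)^(4)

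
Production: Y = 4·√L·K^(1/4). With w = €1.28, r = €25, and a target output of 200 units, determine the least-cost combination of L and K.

Cost minimization requires the marginal rate of technical substitution to equal the input-price ratio: MP_L/MP_K = w/r.
Here MP_L/MP_K = (1/2)·(K/L)/(1/4) = 2·(K/L). Setting this equal to 1.28/25 = 0.0512 gives K = 0.0256L.
Substituting into Y = 200: 4·L^(1/2)·(0.0256L)^(1/4) = 200.
Solving, L = 625 and K = 16.

L* = 625, K* = 16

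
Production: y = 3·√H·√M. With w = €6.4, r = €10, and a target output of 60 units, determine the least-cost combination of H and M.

H* = 25, M* = 16

Cost minimization requires the marginal rate of technical substitution to equal the input-price ratio: MP_H/MP_M = w/r.
Here MP_H/MP_M = (1/2)·(M/H)/(1/2) = (M/H). Setting this equal to 6.4/10 = 0.64 gives M = 0.64H.
Substituting into y = 60: 3·H^(1/2)·(0.64H)^(1/2) = 60.
Solving, H = 25 and M = 16.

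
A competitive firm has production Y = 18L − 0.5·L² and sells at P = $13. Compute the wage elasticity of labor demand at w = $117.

From P·MP_L = w with MP_L = 18 − L, labor demand is L(w) = 18 − w/13.
dL/dw = −1/(13) = -1/13.
At w = 117, L = 9, so ε = (dL/dw)·(w/L) = (-1/13)·(117/9) = -1.

ε = -1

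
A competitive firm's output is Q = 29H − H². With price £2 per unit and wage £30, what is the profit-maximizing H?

The marginal product of H is MP_H = 29 − 2H.
A price-taking firm hires until the value of the marginal product equals the wage: P·MP_H = w, so 2·(29 − 2H) = 30.
Then 29 − 2H = 15, giving H = 7.

H* = 7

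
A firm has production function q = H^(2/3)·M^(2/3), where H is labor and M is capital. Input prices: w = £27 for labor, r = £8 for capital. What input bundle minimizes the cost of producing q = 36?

H* = 8, M* = 27

Cost minimization requires the marginal rate of technical substitution to equal the input-price ratio: MP_H/MP_M = w/r.
Here MP_H/MP_M = (2/3)·(M/H)/(2/3) = (M/H). Setting this equal to 27/8 = 3.375 gives M = 3.375H.
Substituting into q = 36: H^(2/3)·(3.375H)^(2/3) = 36.
Solving, H = 8 and M = 27.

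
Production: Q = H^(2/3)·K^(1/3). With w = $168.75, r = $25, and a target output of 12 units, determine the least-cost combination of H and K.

Cost minimization requires the marginal rate of technical substitution to equal the input-price ratio: MP_H/MP_K = w/r.
Here MP_H/MP_K = (2/3)·(K/H)/(1/3) = 2·(K/H). Setting this equal to 168.75/25 = 6.75 gives K = 3.375H.
Substituting into Q = 12: H^(2/3)·(3.375H)^(1/3) = 12.
Solving, H = 8 and K = 27.

H* = 8, K* = 27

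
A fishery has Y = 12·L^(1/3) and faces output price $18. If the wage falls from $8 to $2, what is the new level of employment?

From P·MP_L = w with MP_L = 4·L^(-2/3), the labor demand is L(w) = (72/w)^(3/2).
At w = 8: L = 27. At w = 2: L = 216.

L* = 216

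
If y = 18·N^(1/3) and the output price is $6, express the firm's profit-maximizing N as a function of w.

MP_N = (1/3)·18·N^(-2/3) = 6·N^(-2/3).
Setting P·MP_N = w: 36·N^(-2/3) = w.
Solving for N: N^(-2/3) = w/36, so N = (36/w)^(3/2).

N(w) = (36/w)^(3/2)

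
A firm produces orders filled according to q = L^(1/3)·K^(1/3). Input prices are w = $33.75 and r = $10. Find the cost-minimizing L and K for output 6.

Cost minimization requires the marginal rate of technical substitution to equal the input-price ratio: MP_L/MP_K = w/r.
Here MP_L/MP_K = (1/3)·(K/L)/(1/3) = (K/L). Setting this equal to 33.75/10 = 3.375 gives K = 3.375L.
Substituting into q = 6: L^(1/3)·(3.375L)^(1/3) = 6.
Solving, L = 8 and K = 27.

L* = 8, K* = 27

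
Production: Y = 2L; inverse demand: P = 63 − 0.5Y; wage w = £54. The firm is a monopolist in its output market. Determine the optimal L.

Marginal revenue from the inverse demand is MR = 63 − Y.
The marginal product is MP_L = 2.
A monopolist hires until marginal revenue product equals the wage: MR·MP_L = w.
(63 − 2L)·2 = 54, so L = 18.

L* = 18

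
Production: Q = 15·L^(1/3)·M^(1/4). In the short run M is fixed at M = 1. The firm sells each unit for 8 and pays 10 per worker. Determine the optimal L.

With M = 1, MP_L = (1/3)·15·L^(-2/3)·1^(1/4) = 5·L^(-2/3).
Profit maximization for a price taker requires P·MP_L = w: 8·5·L^(-2/3) = 10.
So L^(-2/3) = 0.25, which gives L = 8.

L* = 8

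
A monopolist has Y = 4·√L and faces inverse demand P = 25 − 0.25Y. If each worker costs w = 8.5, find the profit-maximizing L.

Marginal revenue from the inverse demand is MR = 25 − 0.5Y.
The marginal product is MP_L = 2·L^(-1/2).
A monopolist hires until marginal revenue product equals the wage: MR·MP_L = w.
At L, Y = 4·√L. Substituting and solving: (25 − 2·√L)·2·L^(-1/2) = 8.5 gives L = 16.

L* = 16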